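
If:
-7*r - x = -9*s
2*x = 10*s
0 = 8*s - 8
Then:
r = 4/7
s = 1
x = 5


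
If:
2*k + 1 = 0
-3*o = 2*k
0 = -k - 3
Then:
No Solution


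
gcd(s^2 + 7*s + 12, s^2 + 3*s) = s + 3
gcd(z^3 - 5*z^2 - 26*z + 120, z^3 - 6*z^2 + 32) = z - 4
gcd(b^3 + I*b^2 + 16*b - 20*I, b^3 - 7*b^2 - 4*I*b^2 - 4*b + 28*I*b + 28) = b^2 - 4*I*b - 4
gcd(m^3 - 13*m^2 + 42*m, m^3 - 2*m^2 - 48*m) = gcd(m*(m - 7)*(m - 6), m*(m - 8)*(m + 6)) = m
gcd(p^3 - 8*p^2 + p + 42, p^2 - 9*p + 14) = p - 7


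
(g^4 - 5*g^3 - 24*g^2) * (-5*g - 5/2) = -5*g^5 + 45*g^4/2 + 265*g^3/2 + 60*g^2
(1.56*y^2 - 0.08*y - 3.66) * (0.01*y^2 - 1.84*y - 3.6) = 0.0156*y^4 - 2.8712*y^3 - 5.5054*y^2 + 7.0224*y + 13.176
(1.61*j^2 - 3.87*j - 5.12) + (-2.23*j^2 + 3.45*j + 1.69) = -0.62*j^2 - 0.42*j - 3.43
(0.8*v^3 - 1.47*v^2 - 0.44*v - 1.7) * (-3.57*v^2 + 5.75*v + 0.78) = -2.856*v^5 + 9.8479*v^4 - 6.2577*v^3 + 2.3924*v^2 - 10.1182*v - 1.326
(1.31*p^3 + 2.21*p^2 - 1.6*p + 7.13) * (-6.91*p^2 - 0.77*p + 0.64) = -9.0521*p^5 - 16.2798*p^4 + 10.1927*p^3 - 46.6219*p^2 - 6.5141*p + 4.5632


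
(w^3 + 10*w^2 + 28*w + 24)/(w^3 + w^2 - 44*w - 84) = (w + 2)/(w - 7)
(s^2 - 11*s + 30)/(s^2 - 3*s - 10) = (s - 6)/(s + 2)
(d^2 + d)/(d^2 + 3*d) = (d + 1)/(d + 3)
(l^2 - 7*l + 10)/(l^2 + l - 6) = (l - 5)/(l + 3)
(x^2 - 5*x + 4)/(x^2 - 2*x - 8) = (x - 1)/(x + 2)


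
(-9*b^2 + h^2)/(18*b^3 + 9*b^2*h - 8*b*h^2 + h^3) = (-3*b - h)/(6*b^2 + 5*b*h - h^2)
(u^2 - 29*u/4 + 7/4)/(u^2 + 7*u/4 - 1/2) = (u - 7)/(u + 2)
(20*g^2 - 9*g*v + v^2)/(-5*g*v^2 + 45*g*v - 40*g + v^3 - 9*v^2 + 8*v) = (-4*g + v)/(v^2 - 9*v + 8)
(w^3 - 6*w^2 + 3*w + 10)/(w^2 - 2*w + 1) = (w^3 - 6*w^2 + 3*w + 10)/(w^2 - 2*w + 1)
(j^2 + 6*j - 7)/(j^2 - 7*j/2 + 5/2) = 2*(j + 7)/(2*j - 5)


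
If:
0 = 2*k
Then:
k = 0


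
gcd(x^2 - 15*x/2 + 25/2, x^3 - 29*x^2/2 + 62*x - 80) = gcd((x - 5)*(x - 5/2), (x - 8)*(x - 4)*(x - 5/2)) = x - 5/2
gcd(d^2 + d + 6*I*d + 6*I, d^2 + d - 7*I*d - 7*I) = d + 1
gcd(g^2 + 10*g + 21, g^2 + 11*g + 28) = g + 7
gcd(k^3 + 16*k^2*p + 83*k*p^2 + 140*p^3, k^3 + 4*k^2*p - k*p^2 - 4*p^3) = k + 4*p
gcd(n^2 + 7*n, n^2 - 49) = n + 7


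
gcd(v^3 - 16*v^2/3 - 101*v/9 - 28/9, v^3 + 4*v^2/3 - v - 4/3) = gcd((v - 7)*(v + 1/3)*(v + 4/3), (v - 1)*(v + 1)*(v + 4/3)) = v + 4/3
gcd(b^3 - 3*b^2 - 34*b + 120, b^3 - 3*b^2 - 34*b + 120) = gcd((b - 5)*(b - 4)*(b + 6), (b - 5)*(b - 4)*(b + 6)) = b^3 - 3*b^2 - 34*b + 120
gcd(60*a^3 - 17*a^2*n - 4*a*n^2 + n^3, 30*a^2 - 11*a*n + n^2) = 5*a - n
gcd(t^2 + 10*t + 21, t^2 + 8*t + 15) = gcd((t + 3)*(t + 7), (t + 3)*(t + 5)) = t + 3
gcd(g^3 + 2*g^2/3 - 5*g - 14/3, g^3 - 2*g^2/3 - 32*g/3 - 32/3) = g + 2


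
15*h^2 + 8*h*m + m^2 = (3*h + m)*(5*h + m)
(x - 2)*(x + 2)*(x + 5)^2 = x^4 + 10*x^3 + 21*x^2 - 40*x - 100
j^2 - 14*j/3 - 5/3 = (j - 5)*(j + 1/3)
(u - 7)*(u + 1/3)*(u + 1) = u^3 - 17*u^2/3 - 9*u - 7/3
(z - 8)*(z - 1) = z^2 - 9*z + 8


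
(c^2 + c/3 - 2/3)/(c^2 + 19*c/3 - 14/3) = (c + 1)/(c + 7)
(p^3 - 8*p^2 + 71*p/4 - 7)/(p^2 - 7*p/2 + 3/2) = (p^2 - 15*p/2 + 14)/(p - 3)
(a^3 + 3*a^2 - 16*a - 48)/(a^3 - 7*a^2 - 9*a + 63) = (a^2 - 16)/(a^2 - 10*a + 21)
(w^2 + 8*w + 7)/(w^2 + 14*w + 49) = (w + 1)/(w + 7)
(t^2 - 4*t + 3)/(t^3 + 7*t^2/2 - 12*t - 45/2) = 2*(t - 1)/(2*t^2 + 13*t + 15)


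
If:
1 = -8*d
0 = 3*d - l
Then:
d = -1/8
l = -3/8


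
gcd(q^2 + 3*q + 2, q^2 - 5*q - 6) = q + 1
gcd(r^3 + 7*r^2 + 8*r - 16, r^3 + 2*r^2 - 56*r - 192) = r + 4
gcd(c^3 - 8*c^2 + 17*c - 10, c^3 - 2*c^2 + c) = c - 1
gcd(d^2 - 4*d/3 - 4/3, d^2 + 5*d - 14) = d - 2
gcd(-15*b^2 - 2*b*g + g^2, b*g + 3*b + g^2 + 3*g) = 1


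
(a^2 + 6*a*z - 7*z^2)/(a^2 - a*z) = (a + 7*z)/a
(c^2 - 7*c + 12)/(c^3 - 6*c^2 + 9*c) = (c - 4)/(c*(c - 3))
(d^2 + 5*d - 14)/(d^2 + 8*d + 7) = (d - 2)/(d + 1)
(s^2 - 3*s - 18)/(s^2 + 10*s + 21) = (s - 6)/(s + 7)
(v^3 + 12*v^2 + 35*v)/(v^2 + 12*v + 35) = v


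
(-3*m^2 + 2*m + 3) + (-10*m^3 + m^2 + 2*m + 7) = -10*m^3 - 2*m^2 + 4*m + 10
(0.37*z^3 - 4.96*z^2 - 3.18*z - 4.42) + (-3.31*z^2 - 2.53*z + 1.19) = 0.37*z^3 - 8.27*z^2 - 5.71*z - 3.23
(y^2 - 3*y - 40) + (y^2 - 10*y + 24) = 2*y^2 - 13*y - 16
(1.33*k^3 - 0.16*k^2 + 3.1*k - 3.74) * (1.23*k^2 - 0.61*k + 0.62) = 1.6359*k^5 - 1.0081*k^4 + 4.7352*k^3 - 6.5904*k^2 + 4.2034*k - 2.3188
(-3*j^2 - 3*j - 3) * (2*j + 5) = -6*j^3 - 21*j^2 - 21*j - 15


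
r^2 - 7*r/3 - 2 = (r - 3)*(r + 2/3)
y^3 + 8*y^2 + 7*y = y*(y + 1)*(y + 7)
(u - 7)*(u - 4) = u^2 - 11*u + 28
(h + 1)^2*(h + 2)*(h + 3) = h^4 + 7*h^3 + 17*h^2 + 17*h + 6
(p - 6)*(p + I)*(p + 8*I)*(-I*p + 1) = -I*p^4 + 10*p^3 + 6*I*p^3 - 60*p^2 + 17*I*p^2 - 8*p - 102*I*p + 48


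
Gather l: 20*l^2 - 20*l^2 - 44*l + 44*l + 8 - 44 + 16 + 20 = 0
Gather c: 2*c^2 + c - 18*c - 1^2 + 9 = 2*c^2 - 17*c + 8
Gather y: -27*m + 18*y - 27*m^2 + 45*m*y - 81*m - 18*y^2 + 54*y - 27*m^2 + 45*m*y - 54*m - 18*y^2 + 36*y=-54*m^2 - 162*m - 36*y^2 + y*(90*m + 108)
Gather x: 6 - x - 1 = 5 - x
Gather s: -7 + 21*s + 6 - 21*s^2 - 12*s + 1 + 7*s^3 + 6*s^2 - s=7*s^3 - 15*s^2 + 8*s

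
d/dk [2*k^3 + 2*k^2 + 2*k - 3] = 6*k^2 + 4*k + 2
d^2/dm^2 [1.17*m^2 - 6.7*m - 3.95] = 2.34000000000000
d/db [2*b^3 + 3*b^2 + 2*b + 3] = 6*b^2 + 6*b + 2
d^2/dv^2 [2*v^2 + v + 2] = 4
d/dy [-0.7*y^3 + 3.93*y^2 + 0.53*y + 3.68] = -2.1*y^2 + 7.86*y + 0.53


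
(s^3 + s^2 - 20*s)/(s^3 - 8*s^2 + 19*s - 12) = s*(s + 5)/(s^2 - 4*s + 3)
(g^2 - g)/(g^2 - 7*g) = (g - 1)/(g - 7)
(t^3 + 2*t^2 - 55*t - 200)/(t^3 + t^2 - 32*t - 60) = (t^2 - 3*t - 40)/(t^2 - 4*t - 12)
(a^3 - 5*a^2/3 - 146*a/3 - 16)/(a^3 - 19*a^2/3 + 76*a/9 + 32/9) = 3*(a^2 - 2*a - 48)/(3*a^2 - 20*a + 32)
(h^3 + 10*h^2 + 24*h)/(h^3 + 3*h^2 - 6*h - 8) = h*(h + 6)/(h^2 - h - 2)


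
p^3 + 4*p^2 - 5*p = p*(p - 1)*(p + 5)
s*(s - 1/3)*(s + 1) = s^3 + 2*s^2/3 - s/3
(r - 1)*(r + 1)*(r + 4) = r^3 + 4*r^2 - r - 4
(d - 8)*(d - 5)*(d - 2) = d^3 - 15*d^2 + 66*d - 80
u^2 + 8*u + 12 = (u + 2)*(u + 6)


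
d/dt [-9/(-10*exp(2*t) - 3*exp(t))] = 9*(-20*exp(t) - 3)*exp(-t)/(10*exp(t) + 3)^2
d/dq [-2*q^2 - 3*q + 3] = -4*q - 3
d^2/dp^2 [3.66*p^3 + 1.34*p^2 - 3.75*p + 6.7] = 21.96*p + 2.68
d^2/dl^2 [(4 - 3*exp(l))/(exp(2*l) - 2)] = (-3*exp(4*l) + 16*exp(3*l) - 36*exp(2*l) + 32*exp(l) - 12)*exp(l)/(exp(6*l) - 6*exp(4*l) + 12*exp(2*l) - 8)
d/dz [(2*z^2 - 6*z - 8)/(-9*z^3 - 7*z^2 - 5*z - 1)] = 2*(9*z^4 - 54*z^3 - 134*z^2 - 58*z - 17)/(81*z^6 + 126*z^5 + 139*z^4 + 88*z^3 + 39*z^2 + 10*z + 1)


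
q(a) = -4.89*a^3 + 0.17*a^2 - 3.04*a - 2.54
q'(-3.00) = -136.09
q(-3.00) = 140.14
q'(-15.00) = -3308.89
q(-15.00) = 16585.06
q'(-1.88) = -55.53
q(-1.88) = 36.27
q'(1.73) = -46.36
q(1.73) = -32.61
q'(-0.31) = -4.56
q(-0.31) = -1.44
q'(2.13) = -68.87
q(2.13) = -55.50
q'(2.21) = -73.94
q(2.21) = -61.21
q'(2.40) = -86.72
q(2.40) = -76.46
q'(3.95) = -230.59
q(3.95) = -313.27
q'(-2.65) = -106.96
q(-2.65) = 97.71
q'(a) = -14.67*a^2 + 0.34*a - 3.04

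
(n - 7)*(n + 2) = n^2 - 5*n - 14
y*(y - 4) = y^2 - 4*y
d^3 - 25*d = d*(d - 5)*(d + 5)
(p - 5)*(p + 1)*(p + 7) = p^3 + 3*p^2 - 33*p - 35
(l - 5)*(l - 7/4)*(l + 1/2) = l^3 - 25*l^2/4 + 43*l/8 + 35/8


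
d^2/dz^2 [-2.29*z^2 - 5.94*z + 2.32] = -4.58000000000000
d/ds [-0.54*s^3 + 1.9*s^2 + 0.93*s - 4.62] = -1.62*s^2 + 3.8*s + 0.93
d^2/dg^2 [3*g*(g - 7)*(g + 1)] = 18*g - 36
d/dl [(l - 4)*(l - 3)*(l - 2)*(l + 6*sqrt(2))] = 4*l^3 - 27*l^2 + 18*sqrt(2)*l^2 - 108*sqrt(2)*l + 52*l - 24 + 156*sqrt(2)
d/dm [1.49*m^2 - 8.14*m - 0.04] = 2.98*m - 8.14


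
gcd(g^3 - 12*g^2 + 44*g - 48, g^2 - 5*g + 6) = g - 2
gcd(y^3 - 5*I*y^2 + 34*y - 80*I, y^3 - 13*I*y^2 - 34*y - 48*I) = y - 8*I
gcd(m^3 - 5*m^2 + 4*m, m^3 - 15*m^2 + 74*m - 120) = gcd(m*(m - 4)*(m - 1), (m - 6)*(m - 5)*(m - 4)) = m - 4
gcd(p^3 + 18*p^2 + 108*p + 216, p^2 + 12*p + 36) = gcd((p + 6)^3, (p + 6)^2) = p^2 + 12*p + 36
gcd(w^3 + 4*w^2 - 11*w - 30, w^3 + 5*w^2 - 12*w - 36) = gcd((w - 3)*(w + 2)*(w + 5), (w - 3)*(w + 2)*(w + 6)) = w^2 - w - 6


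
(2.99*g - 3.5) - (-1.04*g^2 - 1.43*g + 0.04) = 1.04*g^2 + 4.42*g - 3.54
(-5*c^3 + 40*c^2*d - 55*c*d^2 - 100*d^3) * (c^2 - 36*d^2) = -5*c^5 + 40*c^4*d + 125*c^3*d^2 - 1540*c^2*d^3 + 1980*c*d^4 + 3600*d^5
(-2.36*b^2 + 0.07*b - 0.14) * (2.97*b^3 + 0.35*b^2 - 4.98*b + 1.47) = -7.0092*b^5 - 0.6181*b^4 + 11.3615*b^3 - 3.8668*b^2 + 0.8001*b - 0.2058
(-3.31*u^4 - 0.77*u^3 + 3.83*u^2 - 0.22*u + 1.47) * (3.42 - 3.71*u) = 12.2801*u^5 - 8.4635*u^4 - 16.8427*u^3 + 13.9148*u^2 - 6.2061*u + 5.0274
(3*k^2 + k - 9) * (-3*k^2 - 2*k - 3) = -9*k^4 - 9*k^3 + 16*k^2 + 15*k + 27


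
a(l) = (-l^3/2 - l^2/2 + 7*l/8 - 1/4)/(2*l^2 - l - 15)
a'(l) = (1 - 4*l)*(-l^3/2 - l^2/2 + 7*l/8 - 1/4)/(2*l^2 - l - 15)^2 + (-3*l^2/2 - l + 7/8)/(2*l^2 - l - 15)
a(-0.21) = 0.03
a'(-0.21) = -0.07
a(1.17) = 0.05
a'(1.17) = 0.19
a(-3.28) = 0.93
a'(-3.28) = 0.12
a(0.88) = 0.01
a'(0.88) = 0.08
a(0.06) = 0.01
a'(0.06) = -0.05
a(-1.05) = 0.10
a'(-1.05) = -0.07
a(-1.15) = 0.10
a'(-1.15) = -0.06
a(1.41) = 0.11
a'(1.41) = 0.33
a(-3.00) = 1.02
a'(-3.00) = 0.61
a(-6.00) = 1.34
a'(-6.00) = -0.22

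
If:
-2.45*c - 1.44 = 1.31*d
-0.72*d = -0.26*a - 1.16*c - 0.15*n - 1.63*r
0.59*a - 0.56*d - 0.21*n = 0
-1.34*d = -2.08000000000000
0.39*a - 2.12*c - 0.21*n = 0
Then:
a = 19.37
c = -1.42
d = 1.55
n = 50.29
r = -6.02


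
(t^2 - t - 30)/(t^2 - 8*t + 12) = (t + 5)/(t - 2)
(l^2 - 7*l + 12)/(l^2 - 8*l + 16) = (l - 3)/(l - 4)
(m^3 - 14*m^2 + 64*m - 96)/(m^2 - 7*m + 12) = (m^2 - 10*m + 24)/(m - 3)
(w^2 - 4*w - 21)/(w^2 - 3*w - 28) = (w + 3)/(w + 4)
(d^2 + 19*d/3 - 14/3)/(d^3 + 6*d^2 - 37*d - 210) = (d - 2/3)/(d^2 - d - 30)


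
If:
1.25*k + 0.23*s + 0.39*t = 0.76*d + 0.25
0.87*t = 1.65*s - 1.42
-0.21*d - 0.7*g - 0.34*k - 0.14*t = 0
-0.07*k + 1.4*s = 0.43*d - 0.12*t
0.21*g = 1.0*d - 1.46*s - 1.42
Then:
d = 2.28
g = -1.38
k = 1.48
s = 0.79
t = -0.14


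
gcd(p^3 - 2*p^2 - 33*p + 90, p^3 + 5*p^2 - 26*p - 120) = p^2 + p - 30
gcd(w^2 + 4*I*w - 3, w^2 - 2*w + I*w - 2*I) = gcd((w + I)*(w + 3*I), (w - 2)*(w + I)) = w + I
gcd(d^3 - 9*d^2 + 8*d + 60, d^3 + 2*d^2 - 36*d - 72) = d^2 - 4*d - 12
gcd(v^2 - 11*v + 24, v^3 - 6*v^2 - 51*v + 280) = v - 8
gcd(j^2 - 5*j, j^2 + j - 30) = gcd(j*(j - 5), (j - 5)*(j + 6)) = j - 5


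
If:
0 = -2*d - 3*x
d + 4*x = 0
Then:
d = 0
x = 0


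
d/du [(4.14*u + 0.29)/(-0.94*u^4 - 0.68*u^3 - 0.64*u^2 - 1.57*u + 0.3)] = (11.6748*u^4 + 6.7208*u^3 + 3.2412*u^2 + 0.3712*u + 1.6973)/(0.8836*u^8 + 1.2784*u^7 + 1.6656*u^6 + 3.822*u^5 + 1.9808*u^4 + 1.6016*u^3 + 2.0809*u^2 - 0.942*u + 0.09)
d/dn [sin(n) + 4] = cos(n)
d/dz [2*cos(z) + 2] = -2*sin(z)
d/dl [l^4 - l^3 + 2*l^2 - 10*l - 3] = 4*l^3 - 3*l^2 + 4*l - 10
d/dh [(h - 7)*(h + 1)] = 2*h - 6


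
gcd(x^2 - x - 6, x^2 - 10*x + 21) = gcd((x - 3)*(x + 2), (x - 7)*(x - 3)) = x - 3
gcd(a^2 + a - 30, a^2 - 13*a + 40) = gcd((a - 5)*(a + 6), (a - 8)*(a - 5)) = a - 5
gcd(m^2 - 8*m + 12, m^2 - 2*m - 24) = m - 6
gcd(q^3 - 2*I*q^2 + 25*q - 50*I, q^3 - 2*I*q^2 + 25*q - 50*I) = q^3 - 2*I*q^2 + 25*q - 50*I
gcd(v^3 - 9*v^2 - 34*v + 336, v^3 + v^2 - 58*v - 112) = v - 8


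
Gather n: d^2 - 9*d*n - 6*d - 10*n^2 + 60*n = d^2 - 6*d - 10*n^2 + n*(60 - 9*d)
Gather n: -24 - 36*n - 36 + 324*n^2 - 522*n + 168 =324*n^2 - 558*n + 108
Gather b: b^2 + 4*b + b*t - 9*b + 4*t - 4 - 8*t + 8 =b^2 + b*(t - 5) - 4*t + 4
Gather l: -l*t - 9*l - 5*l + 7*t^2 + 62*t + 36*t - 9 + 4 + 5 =l*(-t - 14) + 7*t^2 + 98*t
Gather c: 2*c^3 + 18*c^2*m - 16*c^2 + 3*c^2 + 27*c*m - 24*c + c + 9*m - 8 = 2*c^3 + c^2*(18*m - 13) + c*(27*m - 23) + 9*m - 8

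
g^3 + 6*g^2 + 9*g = g*(g + 3)^2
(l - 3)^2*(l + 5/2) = l^3 - 7*l^2/2 - 6*l + 45/2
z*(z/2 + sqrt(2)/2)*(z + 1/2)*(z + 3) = z^4/2 + sqrt(2)*z^3/2 + 7*z^3/4 + 3*z^2/4 + 7*sqrt(2)*z^2/4 + 3*sqrt(2)*z/4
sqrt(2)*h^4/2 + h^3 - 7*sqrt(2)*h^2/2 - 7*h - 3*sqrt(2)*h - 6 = (h - 3)*(h + 2)*(h + sqrt(2))*(sqrt(2)*h/2 + sqrt(2)/2)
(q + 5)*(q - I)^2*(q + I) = q^4 + 5*q^3 - I*q^3 + q^2 - 5*I*q^2 + 5*q - I*q - 5*I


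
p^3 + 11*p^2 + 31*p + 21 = (p + 1)*(p + 3)*(p + 7)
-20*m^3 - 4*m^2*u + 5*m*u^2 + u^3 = (-2*m + u)*(2*m + u)*(5*m + u)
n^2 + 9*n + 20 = (n + 4)*(n + 5)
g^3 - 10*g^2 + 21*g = g*(g - 7)*(g - 3)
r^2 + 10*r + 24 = (r + 4)*(r + 6)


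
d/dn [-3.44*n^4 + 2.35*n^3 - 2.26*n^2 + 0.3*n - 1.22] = -13.76*n^3 + 7.05*n^2 - 4.52*n + 0.3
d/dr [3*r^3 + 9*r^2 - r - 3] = 9*r^2 + 18*r - 1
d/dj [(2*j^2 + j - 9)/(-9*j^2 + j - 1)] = (11*j^2 - 166*j + 8)/(81*j^4 - 18*j^3 + 19*j^2 - 2*j + 1)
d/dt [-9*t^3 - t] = -27*t^2 - 1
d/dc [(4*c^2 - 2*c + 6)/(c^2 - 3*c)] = 2*(-5*c^2 - 6*c + 9)/(c^2*(c^2 - 6*c + 9))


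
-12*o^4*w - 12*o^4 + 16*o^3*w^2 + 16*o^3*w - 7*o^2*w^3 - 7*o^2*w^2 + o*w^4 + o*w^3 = (-3*o + w)*(-2*o + w)^2*(o*w + o)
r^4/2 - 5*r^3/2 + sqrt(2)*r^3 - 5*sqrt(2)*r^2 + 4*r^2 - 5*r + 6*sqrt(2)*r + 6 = (r/2 + sqrt(2)/2)*(r - 3)*(r - 2)*(r + sqrt(2))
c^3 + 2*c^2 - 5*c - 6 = (c - 2)*(c + 1)*(c + 3)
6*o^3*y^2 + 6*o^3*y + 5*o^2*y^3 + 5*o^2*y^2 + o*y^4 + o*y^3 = y*(2*o + y)*(3*o + y)*(o*y + o)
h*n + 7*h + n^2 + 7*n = (h + n)*(n + 7)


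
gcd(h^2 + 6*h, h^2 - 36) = h + 6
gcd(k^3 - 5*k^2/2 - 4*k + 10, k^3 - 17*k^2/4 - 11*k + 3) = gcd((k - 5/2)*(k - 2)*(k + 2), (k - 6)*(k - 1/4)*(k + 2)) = k + 2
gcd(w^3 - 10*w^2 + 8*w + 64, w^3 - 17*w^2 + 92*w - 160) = w^2 - 12*w + 32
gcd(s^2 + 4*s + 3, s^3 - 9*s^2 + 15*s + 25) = s + 1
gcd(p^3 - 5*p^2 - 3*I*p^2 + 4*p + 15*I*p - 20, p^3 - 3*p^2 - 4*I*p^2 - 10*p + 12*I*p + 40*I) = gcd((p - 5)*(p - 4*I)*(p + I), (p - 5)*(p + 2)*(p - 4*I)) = p^2 + p*(-5 - 4*I) + 20*I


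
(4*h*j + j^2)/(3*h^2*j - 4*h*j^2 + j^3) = (4*h + j)/(3*h^2 - 4*h*j + j^2)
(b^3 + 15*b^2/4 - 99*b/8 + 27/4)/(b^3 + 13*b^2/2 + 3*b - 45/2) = (4*b^2 + 21*b - 18)/(4*(b^2 + 8*b + 15))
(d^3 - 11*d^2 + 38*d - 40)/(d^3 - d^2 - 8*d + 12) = (d^2 - 9*d + 20)/(d^2 + d - 6)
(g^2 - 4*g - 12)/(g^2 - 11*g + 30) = (g + 2)/(g - 5)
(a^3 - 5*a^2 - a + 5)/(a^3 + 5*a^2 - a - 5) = (a - 5)/(a + 5)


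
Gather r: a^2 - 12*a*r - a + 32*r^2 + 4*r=a^2 - a + 32*r^2 + r*(4 - 12*a)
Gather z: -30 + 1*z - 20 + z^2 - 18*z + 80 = z^2 - 17*z + 30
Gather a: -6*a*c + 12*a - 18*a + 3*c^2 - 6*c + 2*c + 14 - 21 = a*(-6*c - 6) + 3*c^2 - 4*c - 7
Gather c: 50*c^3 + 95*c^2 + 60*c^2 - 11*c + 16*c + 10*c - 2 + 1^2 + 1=50*c^3 + 155*c^2 + 15*c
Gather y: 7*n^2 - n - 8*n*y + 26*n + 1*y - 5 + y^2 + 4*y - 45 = 7*n^2 + 25*n + y^2 + y*(5 - 8*n) - 50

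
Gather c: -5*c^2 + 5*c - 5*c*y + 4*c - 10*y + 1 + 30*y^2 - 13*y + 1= -5*c^2 + c*(9 - 5*y) + 30*y^2 - 23*y + 2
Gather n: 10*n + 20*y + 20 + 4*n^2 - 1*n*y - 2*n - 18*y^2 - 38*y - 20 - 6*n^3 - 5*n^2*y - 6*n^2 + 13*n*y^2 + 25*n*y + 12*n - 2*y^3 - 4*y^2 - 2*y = -6*n^3 + n^2*(-5*y - 2) + n*(13*y^2 + 24*y + 20) - 2*y^3 - 22*y^2 - 20*y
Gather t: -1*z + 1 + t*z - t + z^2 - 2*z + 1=t*(z - 1) + z^2 - 3*z + 2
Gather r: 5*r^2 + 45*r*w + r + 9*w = 5*r^2 + r*(45*w + 1) + 9*w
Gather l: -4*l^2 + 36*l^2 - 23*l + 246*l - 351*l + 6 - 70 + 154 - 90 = 32*l^2 - 128*l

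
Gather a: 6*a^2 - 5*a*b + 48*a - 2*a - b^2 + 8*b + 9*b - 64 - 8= 6*a^2 + a*(46 - 5*b) - b^2 + 17*b - 72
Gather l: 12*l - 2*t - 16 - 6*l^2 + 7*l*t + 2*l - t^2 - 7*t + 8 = -6*l^2 + l*(7*t + 14) - t^2 - 9*t - 8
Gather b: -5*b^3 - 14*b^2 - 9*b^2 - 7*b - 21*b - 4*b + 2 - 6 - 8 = -5*b^3 - 23*b^2 - 32*b - 12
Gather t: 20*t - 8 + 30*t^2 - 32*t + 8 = 30*t^2 - 12*t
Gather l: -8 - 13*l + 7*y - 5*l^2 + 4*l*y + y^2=-5*l^2 + l*(4*y - 13) + y^2 + 7*y - 8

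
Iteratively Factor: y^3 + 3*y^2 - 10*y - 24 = (y - 3)*(y^2 + 6*y + 8) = (y - 3)*(y + 4)*(y + 2)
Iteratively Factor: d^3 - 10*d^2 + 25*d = (d - 5)*(d^2 - 5*d) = (d - 5)^2*(d)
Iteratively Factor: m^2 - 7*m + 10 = (m - 2)*(m - 5)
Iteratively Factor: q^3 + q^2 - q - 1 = (q - 1)*(q^2 + 2*q + 1) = (q - 1)*(q + 1)*(q + 1)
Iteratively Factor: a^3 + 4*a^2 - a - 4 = (a + 4)*(a^2 - 1) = (a + 1)*(a + 4)*(a - 1)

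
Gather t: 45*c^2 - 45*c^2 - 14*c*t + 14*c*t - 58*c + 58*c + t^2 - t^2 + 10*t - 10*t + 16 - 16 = 0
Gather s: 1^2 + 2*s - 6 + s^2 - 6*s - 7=s^2 - 4*s - 12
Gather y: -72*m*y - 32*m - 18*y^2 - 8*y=-32*m - 18*y^2 + y*(-72*m - 8)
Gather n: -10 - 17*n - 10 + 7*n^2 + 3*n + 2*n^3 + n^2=2*n^3 + 8*n^2 - 14*n - 20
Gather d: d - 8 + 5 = d - 3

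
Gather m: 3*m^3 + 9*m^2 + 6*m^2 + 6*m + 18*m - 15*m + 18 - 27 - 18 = 3*m^3 + 15*m^2 + 9*m - 27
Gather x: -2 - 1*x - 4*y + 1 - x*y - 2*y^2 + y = x*(-y - 1) - 2*y^2 - 3*y - 1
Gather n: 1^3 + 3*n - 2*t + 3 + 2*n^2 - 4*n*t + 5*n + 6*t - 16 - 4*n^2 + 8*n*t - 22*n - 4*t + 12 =-2*n^2 + n*(4*t - 14)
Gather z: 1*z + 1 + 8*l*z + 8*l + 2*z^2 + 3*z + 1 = 8*l + 2*z^2 + z*(8*l + 4) + 2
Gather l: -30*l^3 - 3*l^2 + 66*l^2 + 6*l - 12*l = -30*l^3 + 63*l^2 - 6*l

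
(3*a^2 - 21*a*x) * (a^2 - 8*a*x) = 3*a^4 - 45*a^3*x + 168*a^2*x^2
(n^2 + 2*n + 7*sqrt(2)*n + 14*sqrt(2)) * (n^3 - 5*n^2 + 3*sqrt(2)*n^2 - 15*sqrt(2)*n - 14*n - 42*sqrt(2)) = n^5 - 3*n^4 + 10*sqrt(2)*n^4 - 30*sqrt(2)*n^3 + 18*n^3 - 240*sqrt(2)*n^2 - 154*n^2 - 1008*n - 280*sqrt(2)*n - 1176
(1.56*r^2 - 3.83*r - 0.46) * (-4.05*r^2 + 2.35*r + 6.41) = -6.318*r^4 + 19.1775*r^3 + 2.8621*r^2 - 25.6313*r - 2.9486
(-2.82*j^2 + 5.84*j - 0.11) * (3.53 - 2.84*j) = 8.0088*j^3 - 26.5402*j^2 + 20.9276*j - 0.3883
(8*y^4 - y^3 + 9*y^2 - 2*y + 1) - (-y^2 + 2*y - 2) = 8*y^4 - y^3 + 10*y^2 - 4*y + 3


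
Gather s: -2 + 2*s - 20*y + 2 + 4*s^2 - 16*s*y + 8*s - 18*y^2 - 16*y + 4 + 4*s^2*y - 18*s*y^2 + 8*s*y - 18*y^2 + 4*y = s^2*(4*y + 4) + s*(-18*y^2 - 8*y + 10) - 36*y^2 - 32*y + 4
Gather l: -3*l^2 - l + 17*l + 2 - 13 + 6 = -3*l^2 + 16*l - 5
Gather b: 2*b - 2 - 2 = 2*b - 4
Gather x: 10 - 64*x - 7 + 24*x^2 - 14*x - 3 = 24*x^2 - 78*x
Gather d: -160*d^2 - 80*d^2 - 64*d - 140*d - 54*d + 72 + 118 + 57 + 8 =-240*d^2 - 258*d + 255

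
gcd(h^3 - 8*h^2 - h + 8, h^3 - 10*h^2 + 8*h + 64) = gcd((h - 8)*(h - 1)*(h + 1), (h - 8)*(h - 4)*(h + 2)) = h - 8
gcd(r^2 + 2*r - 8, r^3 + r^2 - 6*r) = r - 2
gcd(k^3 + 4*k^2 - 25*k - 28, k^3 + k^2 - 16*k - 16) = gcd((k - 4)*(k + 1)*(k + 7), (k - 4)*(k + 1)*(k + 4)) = k^2 - 3*k - 4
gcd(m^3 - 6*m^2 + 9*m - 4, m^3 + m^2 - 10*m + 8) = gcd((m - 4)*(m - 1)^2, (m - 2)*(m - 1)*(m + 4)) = m - 1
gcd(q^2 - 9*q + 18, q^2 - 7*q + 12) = q - 3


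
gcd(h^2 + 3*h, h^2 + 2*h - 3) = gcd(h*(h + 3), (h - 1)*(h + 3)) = h + 3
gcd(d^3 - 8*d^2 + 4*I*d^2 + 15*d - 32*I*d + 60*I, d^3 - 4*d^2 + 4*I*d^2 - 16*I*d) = d + 4*I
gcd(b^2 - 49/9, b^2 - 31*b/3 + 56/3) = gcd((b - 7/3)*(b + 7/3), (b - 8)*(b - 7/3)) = b - 7/3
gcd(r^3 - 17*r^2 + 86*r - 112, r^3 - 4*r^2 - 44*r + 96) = r^2 - 10*r + 16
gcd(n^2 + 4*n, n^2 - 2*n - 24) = n + 4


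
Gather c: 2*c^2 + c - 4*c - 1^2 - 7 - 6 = 2*c^2 - 3*c - 14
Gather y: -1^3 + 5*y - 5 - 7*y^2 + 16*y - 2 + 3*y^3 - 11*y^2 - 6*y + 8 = 3*y^3 - 18*y^2 + 15*y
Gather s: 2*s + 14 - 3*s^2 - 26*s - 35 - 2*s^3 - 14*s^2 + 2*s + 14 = -2*s^3 - 17*s^2 - 22*s - 7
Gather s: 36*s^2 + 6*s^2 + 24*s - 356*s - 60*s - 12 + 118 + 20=42*s^2 - 392*s + 126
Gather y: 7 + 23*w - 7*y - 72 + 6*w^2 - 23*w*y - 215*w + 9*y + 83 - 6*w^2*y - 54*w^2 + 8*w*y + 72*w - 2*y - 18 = -48*w^2 - 120*w + y*(-6*w^2 - 15*w)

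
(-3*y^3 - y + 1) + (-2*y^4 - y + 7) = -2*y^4 - 3*y^3 - 2*y + 8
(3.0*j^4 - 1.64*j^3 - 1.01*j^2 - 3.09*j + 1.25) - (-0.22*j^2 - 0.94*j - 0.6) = 3.0*j^4 - 1.64*j^3 - 0.79*j^2 - 2.15*j + 1.85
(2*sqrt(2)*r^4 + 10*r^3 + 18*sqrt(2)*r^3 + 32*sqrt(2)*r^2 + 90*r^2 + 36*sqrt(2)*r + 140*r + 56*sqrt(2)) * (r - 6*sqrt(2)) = 2*sqrt(2)*r^5 - 14*r^4 + 18*sqrt(2)*r^4 - 126*r^3 - 28*sqrt(2)*r^3 - 504*sqrt(2)*r^2 - 244*r^2 - 784*sqrt(2)*r - 432*r - 672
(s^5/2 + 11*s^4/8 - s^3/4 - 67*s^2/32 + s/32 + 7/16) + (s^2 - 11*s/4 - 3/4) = s^5/2 + 11*s^4/8 - s^3/4 - 35*s^2/32 - 87*s/32 - 5/16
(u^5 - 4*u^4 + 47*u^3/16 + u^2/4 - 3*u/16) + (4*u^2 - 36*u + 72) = u^5 - 4*u^4 + 47*u^3/16 + 17*u^2/4 - 579*u/16 + 72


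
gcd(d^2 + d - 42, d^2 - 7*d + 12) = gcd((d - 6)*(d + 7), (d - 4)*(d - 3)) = 1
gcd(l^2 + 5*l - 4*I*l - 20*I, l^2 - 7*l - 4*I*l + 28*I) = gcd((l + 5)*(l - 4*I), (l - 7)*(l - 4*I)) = l - 4*I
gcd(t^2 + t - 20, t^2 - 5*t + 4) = t - 4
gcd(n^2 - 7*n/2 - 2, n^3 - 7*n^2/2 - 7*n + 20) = n - 4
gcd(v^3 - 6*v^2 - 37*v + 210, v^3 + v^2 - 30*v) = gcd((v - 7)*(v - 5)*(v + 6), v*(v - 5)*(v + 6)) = v^2 + v - 30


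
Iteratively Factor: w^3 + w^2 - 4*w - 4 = (w - 2)*(w^2 + 3*w + 2) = (w - 2)*(w + 2)*(w + 1)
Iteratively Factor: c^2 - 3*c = (c)*(c - 3)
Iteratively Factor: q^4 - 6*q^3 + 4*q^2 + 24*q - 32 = (q - 2)*(q^3 - 4*q^2 - 4*q + 16) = (q - 4)*(q - 2)*(q^2 - 4) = (q - 4)*(q - 2)*(q + 2)*(q - 2)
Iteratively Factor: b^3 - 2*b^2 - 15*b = (b + 3)*(b^2 - 5*b) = (b - 5)*(b + 3)*(b)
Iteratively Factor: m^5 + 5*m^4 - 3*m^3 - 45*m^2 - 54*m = (m + 2)*(m^4 + 3*m^3 - 9*m^2 - 27*m) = (m + 2)*(m + 3)*(m^3 - 9*m) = (m + 2)*(m + 3)^2*(m^2 - 3*m) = m*(m + 2)*(m + 3)^2*(m - 3)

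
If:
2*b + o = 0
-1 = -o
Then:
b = -1/2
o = 1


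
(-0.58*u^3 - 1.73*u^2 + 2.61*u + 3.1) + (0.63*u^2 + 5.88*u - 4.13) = -0.58*u^3 - 1.1*u^2 + 8.49*u - 1.03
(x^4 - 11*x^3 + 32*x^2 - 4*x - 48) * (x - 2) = x^5 - 13*x^4 + 54*x^3 - 68*x^2 - 40*x + 96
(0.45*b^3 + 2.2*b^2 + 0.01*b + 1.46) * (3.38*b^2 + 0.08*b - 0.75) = 1.521*b^5 + 7.472*b^4 - 0.1277*b^3 + 3.2856*b^2 + 0.1093*b - 1.095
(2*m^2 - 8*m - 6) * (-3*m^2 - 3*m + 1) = -6*m^4 + 18*m^3 + 44*m^2 + 10*m - 6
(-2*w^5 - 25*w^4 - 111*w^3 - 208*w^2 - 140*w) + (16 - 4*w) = -2*w^5 - 25*w^4 - 111*w^3 - 208*w^2 - 144*w + 16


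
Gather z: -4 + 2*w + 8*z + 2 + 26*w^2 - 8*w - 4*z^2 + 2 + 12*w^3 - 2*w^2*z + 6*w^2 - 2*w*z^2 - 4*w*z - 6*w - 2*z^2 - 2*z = 12*w^3 + 32*w^2 - 12*w + z^2*(-2*w - 6) + z*(-2*w^2 - 4*w + 6)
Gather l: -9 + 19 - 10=0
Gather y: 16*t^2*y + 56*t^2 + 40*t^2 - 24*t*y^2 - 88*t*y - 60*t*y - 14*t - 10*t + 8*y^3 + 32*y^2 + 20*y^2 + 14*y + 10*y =96*t^2 - 24*t + 8*y^3 + y^2*(52 - 24*t) + y*(16*t^2 - 148*t + 24)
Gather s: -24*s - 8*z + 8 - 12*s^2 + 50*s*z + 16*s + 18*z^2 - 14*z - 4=-12*s^2 + s*(50*z - 8) + 18*z^2 - 22*z + 4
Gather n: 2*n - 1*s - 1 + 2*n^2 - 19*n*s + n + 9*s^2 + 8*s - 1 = 2*n^2 + n*(3 - 19*s) + 9*s^2 + 7*s - 2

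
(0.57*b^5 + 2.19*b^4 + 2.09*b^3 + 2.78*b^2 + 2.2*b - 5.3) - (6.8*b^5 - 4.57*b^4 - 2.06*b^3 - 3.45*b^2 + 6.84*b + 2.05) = -6.23*b^5 + 6.76*b^4 + 4.15*b^3 + 6.23*b^2 - 4.64*b - 7.35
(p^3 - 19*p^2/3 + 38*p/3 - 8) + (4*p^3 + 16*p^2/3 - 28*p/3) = 5*p^3 - p^2 + 10*p/3 - 8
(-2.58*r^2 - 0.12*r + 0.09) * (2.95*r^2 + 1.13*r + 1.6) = -7.611*r^4 - 3.2694*r^3 - 3.9981*r^2 - 0.0903*r + 0.144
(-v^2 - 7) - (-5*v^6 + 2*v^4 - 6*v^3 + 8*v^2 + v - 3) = 5*v^6 - 2*v^4 + 6*v^3 - 9*v^2 - v - 4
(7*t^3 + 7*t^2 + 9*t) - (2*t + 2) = 7*t^3 + 7*t^2 + 7*t - 2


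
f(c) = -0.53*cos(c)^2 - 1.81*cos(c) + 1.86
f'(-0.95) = -1.97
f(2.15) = 2.69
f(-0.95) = 0.63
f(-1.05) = 0.83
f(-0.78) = 0.31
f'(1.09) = 2.04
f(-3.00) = 3.13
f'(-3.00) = -0.11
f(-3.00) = 3.13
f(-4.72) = 1.85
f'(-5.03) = 2.03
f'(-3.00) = -0.11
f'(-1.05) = -2.03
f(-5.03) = 1.24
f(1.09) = 0.91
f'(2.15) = 1.03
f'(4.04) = -0.90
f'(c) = 1.06*sin(c)*cos(c) + 1.81*sin(c) = (1.06*cos(c) + 1.81)*sin(c)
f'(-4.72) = 1.82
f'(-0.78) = -1.80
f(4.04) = 2.78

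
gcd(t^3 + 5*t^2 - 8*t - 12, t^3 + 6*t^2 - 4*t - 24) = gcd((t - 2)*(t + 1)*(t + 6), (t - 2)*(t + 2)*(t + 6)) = t^2 + 4*t - 12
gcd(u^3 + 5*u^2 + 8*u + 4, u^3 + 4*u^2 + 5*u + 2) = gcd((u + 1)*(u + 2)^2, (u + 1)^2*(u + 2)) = u^2 + 3*u + 2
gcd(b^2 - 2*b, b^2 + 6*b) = b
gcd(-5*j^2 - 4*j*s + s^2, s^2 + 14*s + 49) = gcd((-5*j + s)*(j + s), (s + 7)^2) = 1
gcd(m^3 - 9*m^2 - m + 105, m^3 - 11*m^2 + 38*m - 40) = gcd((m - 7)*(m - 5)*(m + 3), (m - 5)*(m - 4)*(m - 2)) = m - 5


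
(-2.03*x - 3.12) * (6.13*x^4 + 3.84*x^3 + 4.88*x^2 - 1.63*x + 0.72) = -12.4439*x^5 - 26.9208*x^4 - 21.8872*x^3 - 11.9167*x^2 + 3.624*x - 2.2464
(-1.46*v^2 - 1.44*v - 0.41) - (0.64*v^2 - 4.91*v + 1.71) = -2.1*v^2 + 3.47*v - 2.12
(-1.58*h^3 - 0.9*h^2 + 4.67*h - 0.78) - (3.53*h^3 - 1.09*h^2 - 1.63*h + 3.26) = -5.11*h^3 + 0.19*h^2 + 6.3*h - 4.04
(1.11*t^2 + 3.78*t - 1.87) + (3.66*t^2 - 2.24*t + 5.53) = 4.77*t^2 + 1.54*t + 3.66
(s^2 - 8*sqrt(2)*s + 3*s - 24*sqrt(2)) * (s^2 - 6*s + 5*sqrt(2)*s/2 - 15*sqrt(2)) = s^4 - 11*sqrt(2)*s^3/2 - 3*s^3 - 58*s^2 + 33*sqrt(2)*s^2/2 + 120*s + 99*sqrt(2)*s + 720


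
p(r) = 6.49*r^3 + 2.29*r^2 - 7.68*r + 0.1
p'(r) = 19.47*r^2 + 4.58*r - 7.68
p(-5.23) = -825.53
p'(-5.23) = 500.93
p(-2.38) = -56.14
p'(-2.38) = 91.71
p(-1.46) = -4.00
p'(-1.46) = 27.14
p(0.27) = -1.68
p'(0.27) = -5.02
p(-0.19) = 1.60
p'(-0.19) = -7.85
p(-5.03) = -729.27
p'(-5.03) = 461.89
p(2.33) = 76.73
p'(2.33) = 108.69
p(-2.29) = -48.24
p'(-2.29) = 83.93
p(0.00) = 0.10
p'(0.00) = -7.68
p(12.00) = 11452.42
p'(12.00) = 2850.96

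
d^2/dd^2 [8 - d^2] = -2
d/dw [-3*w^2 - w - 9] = -6*w - 1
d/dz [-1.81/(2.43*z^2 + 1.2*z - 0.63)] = (8.7966*z + 2.172)/(2.43*z^2 + 1.2*z - 0.63)^2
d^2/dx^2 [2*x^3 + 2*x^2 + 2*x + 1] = 12*x + 4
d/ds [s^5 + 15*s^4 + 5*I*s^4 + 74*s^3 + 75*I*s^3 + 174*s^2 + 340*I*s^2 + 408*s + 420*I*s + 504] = 5*s^4 + s^3*(60 + 20*I) + s^2*(222 + 225*I) + s*(348 + 680*I) + 408 + 420*I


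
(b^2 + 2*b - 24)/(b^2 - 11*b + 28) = (b + 6)/(b - 7)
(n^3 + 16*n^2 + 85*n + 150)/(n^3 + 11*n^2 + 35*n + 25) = (n + 6)/(n + 1)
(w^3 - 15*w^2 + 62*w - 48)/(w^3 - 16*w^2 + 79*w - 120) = (w^2 - 7*w + 6)/(w^2 - 8*w + 15)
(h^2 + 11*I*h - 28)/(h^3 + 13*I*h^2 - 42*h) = (h + 4*I)/(h*(h + 6*I))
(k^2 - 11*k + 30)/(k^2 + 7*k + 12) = (k^2 - 11*k + 30)/(k^2 + 7*k + 12)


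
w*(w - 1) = w^2 - w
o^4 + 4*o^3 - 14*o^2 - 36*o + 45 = (o - 3)*(o - 1)*(o + 3)*(o + 5)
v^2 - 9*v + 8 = (v - 8)*(v - 1)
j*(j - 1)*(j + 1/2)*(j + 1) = j^4 + j^3/2 - j^2 - j/2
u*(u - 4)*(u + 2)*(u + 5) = u^4 + 3*u^3 - 18*u^2 - 40*u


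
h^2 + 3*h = h*(h + 3)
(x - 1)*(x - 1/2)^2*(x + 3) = x^4 + x^3 - 19*x^2/4 + 7*x/2 - 3/4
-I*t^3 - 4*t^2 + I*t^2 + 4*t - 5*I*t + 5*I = (t - 1)*(t - 5*I)*(-I*t + 1)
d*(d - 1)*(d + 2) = d^3 + d^2 - 2*d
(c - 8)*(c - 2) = c^2 - 10*c + 16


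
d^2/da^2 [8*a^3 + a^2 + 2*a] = 48*a + 2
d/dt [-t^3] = -3*t^2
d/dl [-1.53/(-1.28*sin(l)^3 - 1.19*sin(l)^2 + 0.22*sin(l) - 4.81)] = (-5.8752*sin(l)^2 - 3.6414*sin(l) + 0.3366)*cos(l)/(1.28*sin(l)^3 + 1.19*sin(l)^2 - 0.22*sin(l) + 4.81)^2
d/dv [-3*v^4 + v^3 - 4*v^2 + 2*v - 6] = -12*v^3 + 3*v^2 - 8*v + 2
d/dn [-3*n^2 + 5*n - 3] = 5 - 6*n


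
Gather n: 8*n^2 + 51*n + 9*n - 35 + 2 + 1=8*n^2 + 60*n - 32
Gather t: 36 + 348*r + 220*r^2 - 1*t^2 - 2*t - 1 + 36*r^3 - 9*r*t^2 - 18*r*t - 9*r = 36*r^3 + 220*r^2 + 339*r + t^2*(-9*r - 1) + t*(-18*r - 2) + 35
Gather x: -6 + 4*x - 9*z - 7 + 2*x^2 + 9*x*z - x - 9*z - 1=2*x^2 + x*(9*z + 3) - 18*z - 14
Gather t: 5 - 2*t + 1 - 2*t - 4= 2 - 4*t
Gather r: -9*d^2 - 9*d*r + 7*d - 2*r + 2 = -9*d^2 + 7*d + r*(-9*d - 2) + 2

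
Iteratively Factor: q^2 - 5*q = (q)*(q - 5)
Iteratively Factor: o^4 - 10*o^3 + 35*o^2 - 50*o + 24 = (o - 2)*(o^3 - 8*o^2 + 19*o - 12) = (o - 3)*(o - 2)*(o^2 - 5*o + 4) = (o - 4)*(o - 3)*(o - 2)*(o - 1)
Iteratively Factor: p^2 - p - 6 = (p - 3)*(p + 2)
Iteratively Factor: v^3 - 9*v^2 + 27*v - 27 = (v - 3)*(v^2 - 6*v + 9) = (v - 3)^2*(v - 3)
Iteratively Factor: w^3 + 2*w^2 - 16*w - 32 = (w - 4)*(w^2 + 6*w + 8) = (w - 4)*(w + 2)*(w + 4)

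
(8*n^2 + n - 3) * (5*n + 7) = 40*n^3 + 61*n^2 - 8*n - 21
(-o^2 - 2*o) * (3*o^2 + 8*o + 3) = -3*o^4 - 14*o^3 - 19*o^2 - 6*o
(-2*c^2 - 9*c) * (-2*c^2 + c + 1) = 4*c^4 + 16*c^3 - 11*c^2 - 9*c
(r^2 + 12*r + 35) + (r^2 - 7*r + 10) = 2*r^2 + 5*r + 45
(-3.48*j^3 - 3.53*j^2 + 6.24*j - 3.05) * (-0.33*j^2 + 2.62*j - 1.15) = 1.1484*j^5 - 7.9527*j^4 - 7.3058*j^3 + 21.4148*j^2 - 15.167*j + 3.5075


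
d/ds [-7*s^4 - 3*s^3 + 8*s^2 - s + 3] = -28*s^3 - 9*s^2 + 16*s - 1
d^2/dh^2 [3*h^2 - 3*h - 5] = 6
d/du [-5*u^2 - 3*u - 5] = -10*u - 3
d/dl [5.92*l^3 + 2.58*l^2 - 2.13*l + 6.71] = 17.76*l^2 + 5.16*l - 2.13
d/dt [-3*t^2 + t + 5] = 1 - 6*t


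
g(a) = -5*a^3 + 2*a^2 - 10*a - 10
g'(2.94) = -127.89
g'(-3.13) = -169.47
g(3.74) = -280.99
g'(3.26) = -156.37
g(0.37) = -13.68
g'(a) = -15*a^2 + 4*a - 10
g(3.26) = -194.57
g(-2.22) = 76.76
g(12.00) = -8482.00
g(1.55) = -39.31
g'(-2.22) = -92.81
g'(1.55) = -39.84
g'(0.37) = -10.57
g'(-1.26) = -38.85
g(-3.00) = 173.00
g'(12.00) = -2122.00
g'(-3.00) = -157.00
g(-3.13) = 194.22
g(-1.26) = 15.78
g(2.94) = -149.17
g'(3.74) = -204.85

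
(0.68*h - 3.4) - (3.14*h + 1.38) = -2.46*h - 4.78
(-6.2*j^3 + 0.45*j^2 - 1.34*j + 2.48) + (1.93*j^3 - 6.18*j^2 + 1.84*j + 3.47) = -4.27*j^3 - 5.73*j^2 + 0.5*j + 5.95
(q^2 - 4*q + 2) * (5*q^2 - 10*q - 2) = 5*q^4 - 30*q^3 + 48*q^2 - 12*q - 4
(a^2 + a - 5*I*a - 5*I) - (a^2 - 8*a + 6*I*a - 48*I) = 9*a - 11*I*a + 43*I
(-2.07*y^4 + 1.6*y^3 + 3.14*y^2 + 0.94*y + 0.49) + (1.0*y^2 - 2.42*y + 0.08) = -2.07*y^4 + 1.6*y^3 + 4.14*y^2 - 1.48*y + 0.57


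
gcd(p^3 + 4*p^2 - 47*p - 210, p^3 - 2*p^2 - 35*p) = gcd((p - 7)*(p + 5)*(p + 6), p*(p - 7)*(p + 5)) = p^2 - 2*p - 35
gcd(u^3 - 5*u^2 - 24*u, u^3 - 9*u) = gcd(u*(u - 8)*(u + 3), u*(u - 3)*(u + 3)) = u^2 + 3*u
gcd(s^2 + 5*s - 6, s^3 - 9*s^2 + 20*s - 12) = s - 1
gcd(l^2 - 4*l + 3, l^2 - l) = l - 1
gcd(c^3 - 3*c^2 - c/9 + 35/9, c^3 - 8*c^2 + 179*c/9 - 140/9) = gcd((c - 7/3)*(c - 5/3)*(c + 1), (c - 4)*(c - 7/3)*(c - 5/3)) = c^2 - 4*c + 35/9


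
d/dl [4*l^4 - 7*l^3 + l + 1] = 16*l^3 - 21*l^2 + 1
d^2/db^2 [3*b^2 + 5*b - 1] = 6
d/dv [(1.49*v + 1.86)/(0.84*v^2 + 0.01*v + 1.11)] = (-1.2516*v^2 - 3.1248*v + 1.6353)/(0.7056*v^4 + 0.0168*v^3 + 1.8649*v^2 + 0.0222*v + 1.2321)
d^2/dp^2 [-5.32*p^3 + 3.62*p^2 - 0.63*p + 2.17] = 7.24 - 31.92*p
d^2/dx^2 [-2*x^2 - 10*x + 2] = -4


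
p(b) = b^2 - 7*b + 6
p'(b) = 2*b - 7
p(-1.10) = 14.91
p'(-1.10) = -9.20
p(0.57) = 2.33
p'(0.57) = -5.86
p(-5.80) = 80.24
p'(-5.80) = -18.60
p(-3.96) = 49.40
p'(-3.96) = -14.92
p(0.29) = 4.05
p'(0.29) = -6.42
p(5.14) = -3.56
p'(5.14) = 3.28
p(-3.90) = 48.51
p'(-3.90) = -14.80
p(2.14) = -4.40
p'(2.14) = -2.72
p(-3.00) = 36.00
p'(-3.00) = -13.00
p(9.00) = 24.00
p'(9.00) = 11.00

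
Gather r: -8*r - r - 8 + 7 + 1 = -9*r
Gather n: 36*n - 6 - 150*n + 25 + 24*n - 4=15 - 90*n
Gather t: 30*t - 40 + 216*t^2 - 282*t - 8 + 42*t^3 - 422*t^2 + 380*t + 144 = 42*t^3 - 206*t^2 + 128*t + 96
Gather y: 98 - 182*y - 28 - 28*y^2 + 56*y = -28*y^2 - 126*y + 70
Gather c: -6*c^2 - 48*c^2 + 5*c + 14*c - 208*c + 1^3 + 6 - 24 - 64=-54*c^2 - 189*c - 81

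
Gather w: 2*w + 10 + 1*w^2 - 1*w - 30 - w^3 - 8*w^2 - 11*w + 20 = -w^3 - 7*w^2 - 10*w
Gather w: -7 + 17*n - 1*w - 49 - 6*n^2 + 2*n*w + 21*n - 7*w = -6*n^2 + 38*n + w*(2*n - 8) - 56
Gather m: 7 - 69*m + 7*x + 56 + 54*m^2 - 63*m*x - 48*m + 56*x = 54*m^2 + m*(-63*x - 117) + 63*x + 63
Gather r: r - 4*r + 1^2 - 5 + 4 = -3*r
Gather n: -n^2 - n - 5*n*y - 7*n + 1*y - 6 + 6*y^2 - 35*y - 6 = -n^2 + n*(-5*y - 8) + 6*y^2 - 34*y - 12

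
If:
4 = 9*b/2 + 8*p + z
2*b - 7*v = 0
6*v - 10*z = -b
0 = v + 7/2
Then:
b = -49/4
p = 1249/160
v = -7/2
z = -133/40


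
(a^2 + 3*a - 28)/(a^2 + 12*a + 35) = (a - 4)/(a + 5)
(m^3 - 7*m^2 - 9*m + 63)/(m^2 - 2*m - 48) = (-m^3 + 7*m^2 + 9*m - 63)/(-m^2 + 2*m + 48)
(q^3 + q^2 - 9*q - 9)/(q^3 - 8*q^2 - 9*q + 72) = (q + 1)/(q - 8)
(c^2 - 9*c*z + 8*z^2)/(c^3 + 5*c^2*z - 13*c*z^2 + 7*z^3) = (-c + 8*z)/(-c^2 - 6*c*z + 7*z^2)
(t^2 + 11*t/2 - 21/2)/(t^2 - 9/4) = 2*(t + 7)/(2*t + 3)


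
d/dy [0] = 0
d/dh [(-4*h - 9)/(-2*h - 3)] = -6/(2*h + 3)^2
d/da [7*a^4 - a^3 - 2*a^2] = a*(28*a^2 - 3*a - 4)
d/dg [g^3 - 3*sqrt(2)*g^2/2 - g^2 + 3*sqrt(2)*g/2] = 3*g^2 - 3*sqrt(2)*g - 2*g + 3*sqrt(2)/2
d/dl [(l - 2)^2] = 2*l - 4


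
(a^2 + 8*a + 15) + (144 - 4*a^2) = -3*a^2 + 8*a + 159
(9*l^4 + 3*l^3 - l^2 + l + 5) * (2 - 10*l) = -90*l^5 - 12*l^4 + 16*l^3 - 12*l^2 - 48*l + 10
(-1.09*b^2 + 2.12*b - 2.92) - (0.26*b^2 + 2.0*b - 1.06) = -1.35*b^2 + 0.12*b - 1.86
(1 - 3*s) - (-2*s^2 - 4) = 2*s^2 - 3*s + 5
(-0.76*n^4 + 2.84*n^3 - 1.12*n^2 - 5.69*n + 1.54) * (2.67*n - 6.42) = -2.0292*n^5 + 12.462*n^4 - 21.2232*n^3 - 8.0019*n^2 + 40.6416*n - 9.8868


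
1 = 1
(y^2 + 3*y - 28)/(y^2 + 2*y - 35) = (y - 4)/(y - 5)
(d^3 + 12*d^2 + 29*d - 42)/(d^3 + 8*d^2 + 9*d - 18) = (d + 7)/(d + 3)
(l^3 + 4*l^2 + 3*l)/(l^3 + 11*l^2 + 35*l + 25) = l*(l + 3)/(l^2 + 10*l + 25)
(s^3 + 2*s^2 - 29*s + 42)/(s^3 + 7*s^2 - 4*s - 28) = (s - 3)/(s + 2)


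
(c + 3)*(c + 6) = c^2 + 9*c + 18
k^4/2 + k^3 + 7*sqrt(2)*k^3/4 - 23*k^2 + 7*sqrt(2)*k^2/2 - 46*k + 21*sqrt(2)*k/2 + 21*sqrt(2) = (k/2 + 1)*(k - 3*sqrt(2))*(k - sqrt(2)/2)*(k + 7*sqrt(2))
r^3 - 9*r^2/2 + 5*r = r*(r - 5/2)*(r - 2)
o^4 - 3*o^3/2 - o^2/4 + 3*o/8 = o*(o - 3/2)*(o - 1/2)*(o + 1/2)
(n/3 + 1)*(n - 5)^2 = n^3/3 - 7*n^2/3 - 5*n/3 + 25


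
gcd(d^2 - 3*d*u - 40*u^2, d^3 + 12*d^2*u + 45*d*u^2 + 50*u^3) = d + 5*u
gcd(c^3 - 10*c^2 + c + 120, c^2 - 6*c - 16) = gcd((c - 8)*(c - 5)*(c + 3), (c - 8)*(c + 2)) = c - 8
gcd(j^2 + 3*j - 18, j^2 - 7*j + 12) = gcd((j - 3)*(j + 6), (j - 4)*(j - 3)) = j - 3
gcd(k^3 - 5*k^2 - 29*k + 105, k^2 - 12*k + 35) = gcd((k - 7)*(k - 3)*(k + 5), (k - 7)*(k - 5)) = k - 7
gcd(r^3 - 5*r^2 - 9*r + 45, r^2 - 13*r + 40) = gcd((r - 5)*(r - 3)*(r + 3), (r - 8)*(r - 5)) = r - 5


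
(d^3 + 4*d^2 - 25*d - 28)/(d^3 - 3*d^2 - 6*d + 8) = (d^2 + 8*d + 7)/(d^2 + d - 2)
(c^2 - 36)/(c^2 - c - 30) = (c + 6)/(c + 5)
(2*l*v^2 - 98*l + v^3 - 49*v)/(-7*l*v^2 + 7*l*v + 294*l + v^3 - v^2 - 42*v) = (2*l*v + 14*l + v^2 + 7*v)/(-7*l*v - 42*l + v^2 + 6*v)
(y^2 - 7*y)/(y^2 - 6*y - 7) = y/(y + 1)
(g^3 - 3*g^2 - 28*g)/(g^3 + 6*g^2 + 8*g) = (g - 7)/(g + 2)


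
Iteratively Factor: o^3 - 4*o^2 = (o)*(o^2 - 4*o) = o^2*(o - 4)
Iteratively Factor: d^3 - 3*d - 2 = (d - 2)*(d^2 + 2*d + 1) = (d - 2)*(d + 1)*(d + 1)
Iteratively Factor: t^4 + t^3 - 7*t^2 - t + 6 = (t - 1)*(t^3 + 2*t^2 - 5*t - 6) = (t - 2)*(t - 1)*(t^2 + 4*t + 3) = (t - 2)*(t - 1)*(t + 1)*(t + 3)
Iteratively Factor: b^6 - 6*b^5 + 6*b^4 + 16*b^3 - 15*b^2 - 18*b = (b - 2)*(b^5 - 4*b^4 - 2*b^3 + 12*b^2 + 9*b) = (b - 3)*(b - 2)*(b^4 - b^3 - 5*b^2 - 3*b) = b*(b - 3)*(b - 2)*(b^3 - b^2 - 5*b - 3) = b*(b - 3)^2*(b - 2)*(b^2 + 2*b + 1) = b*(b - 3)^2*(b - 2)*(b + 1)*(b + 1)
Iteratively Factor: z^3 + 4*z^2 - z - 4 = (z + 1)*(z^2 + 3*z - 4) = (z + 1)*(z + 4)*(z - 1)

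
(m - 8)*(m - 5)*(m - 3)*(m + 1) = m^4 - 15*m^3 + 63*m^2 - 41*m - 120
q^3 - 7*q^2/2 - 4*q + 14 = (q - 7/2)*(q - 2)*(q + 2)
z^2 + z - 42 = (z - 6)*(z + 7)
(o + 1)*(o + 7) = o^2 + 8*o + 7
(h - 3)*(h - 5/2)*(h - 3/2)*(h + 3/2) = h^4 - 11*h^3/2 + 21*h^2/4 + 99*h/8 - 135/8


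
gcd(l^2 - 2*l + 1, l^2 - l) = l - 1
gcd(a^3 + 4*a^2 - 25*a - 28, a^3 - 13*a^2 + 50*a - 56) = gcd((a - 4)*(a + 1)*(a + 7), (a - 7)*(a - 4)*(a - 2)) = a - 4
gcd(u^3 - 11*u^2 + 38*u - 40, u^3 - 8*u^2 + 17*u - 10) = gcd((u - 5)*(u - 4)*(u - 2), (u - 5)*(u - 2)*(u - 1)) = u^2 - 7*u + 10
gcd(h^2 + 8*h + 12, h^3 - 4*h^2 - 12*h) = h + 2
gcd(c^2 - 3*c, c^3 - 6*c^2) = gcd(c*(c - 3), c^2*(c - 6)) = c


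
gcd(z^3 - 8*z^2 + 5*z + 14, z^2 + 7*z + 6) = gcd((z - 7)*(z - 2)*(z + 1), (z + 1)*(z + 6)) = z + 1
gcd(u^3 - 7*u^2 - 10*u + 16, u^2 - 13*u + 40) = u - 8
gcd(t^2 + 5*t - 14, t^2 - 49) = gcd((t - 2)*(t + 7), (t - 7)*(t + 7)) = t + 7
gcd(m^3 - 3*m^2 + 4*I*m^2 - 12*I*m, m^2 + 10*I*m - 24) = m + 4*I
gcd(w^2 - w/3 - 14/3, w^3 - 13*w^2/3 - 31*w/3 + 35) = w - 7/3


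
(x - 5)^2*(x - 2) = x^3 - 12*x^2 + 45*x - 50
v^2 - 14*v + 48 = (v - 8)*(v - 6)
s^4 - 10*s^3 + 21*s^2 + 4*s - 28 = (s - 7)*(s - 2)^2*(s + 1)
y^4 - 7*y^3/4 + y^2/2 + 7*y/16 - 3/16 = (y - 1)*(y - 3/4)*(y - 1/2)*(y + 1/2)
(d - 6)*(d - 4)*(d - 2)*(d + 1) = d^4 - 11*d^3 + 32*d^2 - 4*d - 48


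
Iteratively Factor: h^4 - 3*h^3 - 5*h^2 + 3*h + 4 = (h - 4)*(h^3 + h^2 - h - 1) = (h - 4)*(h - 1)*(h^2 + 2*h + 1) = (h - 4)*(h - 1)*(h + 1)*(h + 1)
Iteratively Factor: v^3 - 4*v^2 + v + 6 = (v + 1)*(v^2 - 5*v + 6) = (v - 3)*(v + 1)*(v - 2)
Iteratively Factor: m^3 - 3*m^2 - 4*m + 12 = (m + 2)*(m^2 - 5*m + 6) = (m - 3)*(m + 2)*(m - 2)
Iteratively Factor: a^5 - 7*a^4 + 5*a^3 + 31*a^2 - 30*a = (a - 5)*(a^4 - 2*a^3 - 5*a^2 + 6*a) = (a - 5)*(a - 1)*(a^3 - a^2 - 6*a) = (a - 5)*(a - 3)*(a - 1)*(a^2 + 2*a) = (a - 5)*(a - 3)*(a - 1)*(a + 2)*(a)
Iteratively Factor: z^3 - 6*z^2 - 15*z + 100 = (z - 5)*(z^2 - z - 20) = (z - 5)*(z + 4)*(z - 5)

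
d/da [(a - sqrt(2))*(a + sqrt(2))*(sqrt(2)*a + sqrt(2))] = sqrt(2)*(3*a^2 + 2*a - 2)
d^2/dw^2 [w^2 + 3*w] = 2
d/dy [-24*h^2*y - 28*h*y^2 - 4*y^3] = -24*h^2 - 56*h*y - 12*y^2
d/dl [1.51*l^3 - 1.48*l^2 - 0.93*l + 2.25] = 4.53*l^2 - 2.96*l - 0.93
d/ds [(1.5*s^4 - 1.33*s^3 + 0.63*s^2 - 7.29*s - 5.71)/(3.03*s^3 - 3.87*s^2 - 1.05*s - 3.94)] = (4.545*s^6 - 11.61*s^5 - 1.4868*s^4 + 23.3304*s^3 + 38.7507*s^2 - 49.1598*s + 22.7271)/(9.1809*s^6 - 23.4522*s^5 + 8.6139*s^4 - 15.7494*s^3 + 31.5981*s^2 + 8.274*s + 15.5236)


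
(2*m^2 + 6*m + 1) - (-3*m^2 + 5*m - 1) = 5*m^2 + m + 2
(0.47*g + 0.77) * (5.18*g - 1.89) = 2.4346*g^2 + 3.1003*g - 1.4553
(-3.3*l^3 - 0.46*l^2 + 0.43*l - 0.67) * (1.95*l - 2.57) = -6.435*l^4 + 7.584*l^3 + 2.0207*l^2 - 2.4116*l + 1.7219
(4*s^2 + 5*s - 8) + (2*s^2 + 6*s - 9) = 6*s^2 + 11*s - 17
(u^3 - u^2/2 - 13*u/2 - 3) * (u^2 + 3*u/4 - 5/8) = u^5 + u^4/4 - 15*u^3/2 - 121*u^2/16 + 29*u/16 + 15/8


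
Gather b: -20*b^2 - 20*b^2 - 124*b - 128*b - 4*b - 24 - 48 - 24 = -40*b^2 - 256*b - 96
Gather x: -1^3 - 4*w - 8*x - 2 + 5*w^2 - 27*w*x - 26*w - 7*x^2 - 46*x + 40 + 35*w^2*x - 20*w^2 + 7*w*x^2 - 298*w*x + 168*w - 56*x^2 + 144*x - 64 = -15*w^2 + 138*w + x^2*(7*w - 63) + x*(35*w^2 - 325*w + 90) - 27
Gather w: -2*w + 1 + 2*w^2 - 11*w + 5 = 2*w^2 - 13*w + 6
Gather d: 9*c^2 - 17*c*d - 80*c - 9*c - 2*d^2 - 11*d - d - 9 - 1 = 9*c^2 - 89*c - 2*d^2 + d*(-17*c - 12) - 10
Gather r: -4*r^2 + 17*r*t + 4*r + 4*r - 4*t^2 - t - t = -4*r^2 + r*(17*t + 8) - 4*t^2 - 2*t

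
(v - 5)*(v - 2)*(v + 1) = v^3 - 6*v^2 + 3*v + 10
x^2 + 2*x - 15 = (x - 3)*(x + 5)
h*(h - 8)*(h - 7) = h^3 - 15*h^2 + 56*h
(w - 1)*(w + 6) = w^2 + 5*w - 6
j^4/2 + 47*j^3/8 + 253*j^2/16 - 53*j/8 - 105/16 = (j/2 + 1/4)*(j - 3/4)*(j + 5)*(j + 7)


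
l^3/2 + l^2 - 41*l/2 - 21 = (l/2 + 1/2)*(l - 6)*(l + 7)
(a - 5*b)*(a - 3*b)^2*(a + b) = a^4 - 10*a^3*b + 28*a^2*b^2 - 6*a*b^3 - 45*b^4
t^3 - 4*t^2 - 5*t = t*(t - 5)*(t + 1)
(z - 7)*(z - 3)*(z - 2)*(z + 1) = z^4 - 11*z^3 + 29*z^2 - z - 42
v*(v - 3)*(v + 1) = v^3 - 2*v^2 - 3*v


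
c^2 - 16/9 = (c - 4/3)*(c + 4/3)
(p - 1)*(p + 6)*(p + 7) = p^3 + 12*p^2 + 29*p - 42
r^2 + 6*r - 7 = (r - 1)*(r + 7)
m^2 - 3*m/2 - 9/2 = (m - 3)*(m + 3/2)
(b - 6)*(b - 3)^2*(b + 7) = b^4 - 5*b^3 - 39*b^2 + 261*b - 378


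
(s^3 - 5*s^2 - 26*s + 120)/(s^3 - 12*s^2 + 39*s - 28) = (s^2 - s - 30)/(s^2 - 8*s + 7)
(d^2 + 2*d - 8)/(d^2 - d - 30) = (-d^2 - 2*d + 8)/(-d^2 + d + 30)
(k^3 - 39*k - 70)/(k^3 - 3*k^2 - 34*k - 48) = (k^2 - 2*k - 35)/(k^2 - 5*k - 24)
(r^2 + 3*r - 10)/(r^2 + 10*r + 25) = (r - 2)/(r + 5)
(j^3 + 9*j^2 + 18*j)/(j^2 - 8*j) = (j^2 + 9*j + 18)/(j - 8)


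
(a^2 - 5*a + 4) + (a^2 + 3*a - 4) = 2*a^2 - 2*a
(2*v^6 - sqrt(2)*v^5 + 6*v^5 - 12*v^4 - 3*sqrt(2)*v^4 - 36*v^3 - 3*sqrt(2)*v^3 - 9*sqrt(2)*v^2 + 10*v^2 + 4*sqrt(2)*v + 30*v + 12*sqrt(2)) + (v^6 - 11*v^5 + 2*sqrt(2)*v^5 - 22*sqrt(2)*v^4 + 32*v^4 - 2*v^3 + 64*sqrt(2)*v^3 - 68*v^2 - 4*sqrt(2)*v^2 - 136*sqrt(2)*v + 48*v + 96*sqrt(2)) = 3*v^6 - 5*v^5 + sqrt(2)*v^5 - 25*sqrt(2)*v^4 + 20*v^4 - 38*v^3 + 61*sqrt(2)*v^3 - 58*v^2 - 13*sqrt(2)*v^2 - 132*sqrt(2)*v + 78*v + 108*sqrt(2)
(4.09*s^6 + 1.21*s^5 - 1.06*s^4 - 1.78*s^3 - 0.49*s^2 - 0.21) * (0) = 0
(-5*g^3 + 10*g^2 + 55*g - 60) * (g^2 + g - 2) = -5*g^5 + 5*g^4 + 75*g^3 - 25*g^2 - 170*g + 120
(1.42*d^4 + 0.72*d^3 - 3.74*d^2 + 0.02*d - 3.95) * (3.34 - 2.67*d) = -3.7914*d^5 + 2.8204*d^4 + 12.3906*d^3 - 12.545*d^2 + 10.6133*d - 13.193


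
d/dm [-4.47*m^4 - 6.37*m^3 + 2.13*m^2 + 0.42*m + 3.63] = -17.88*m^3 - 19.11*m^2 + 4.26*m + 0.42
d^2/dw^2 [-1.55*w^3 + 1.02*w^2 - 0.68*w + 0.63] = 2.04 - 9.3*w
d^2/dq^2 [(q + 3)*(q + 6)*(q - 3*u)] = 6*q - 6*u + 18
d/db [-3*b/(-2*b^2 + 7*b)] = -6/(2*b - 7)^2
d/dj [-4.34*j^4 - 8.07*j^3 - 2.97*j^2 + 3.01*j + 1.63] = -17.36*j^3 - 24.21*j^2 - 5.94*j + 3.01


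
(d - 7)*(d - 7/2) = d^2 - 21*d/2 + 49/2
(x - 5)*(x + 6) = x^2 + x - 30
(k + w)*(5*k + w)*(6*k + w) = 30*k^3 + 41*k^2*w + 12*k*w^2 + w^3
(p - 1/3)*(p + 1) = p^2 + 2*p/3 - 1/3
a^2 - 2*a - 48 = (a - 8)*(a + 6)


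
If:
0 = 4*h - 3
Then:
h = 3/4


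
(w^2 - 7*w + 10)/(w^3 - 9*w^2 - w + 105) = (w - 2)/(w^2 - 4*w - 21)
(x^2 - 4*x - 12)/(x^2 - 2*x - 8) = (x - 6)/(x - 4)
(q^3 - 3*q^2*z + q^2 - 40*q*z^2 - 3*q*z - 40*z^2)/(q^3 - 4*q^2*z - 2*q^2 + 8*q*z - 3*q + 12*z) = (-q^2 + 3*q*z + 40*z^2)/(-q^2 + 4*q*z + 3*q - 12*z)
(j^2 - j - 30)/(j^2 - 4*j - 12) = (j + 5)/(j + 2)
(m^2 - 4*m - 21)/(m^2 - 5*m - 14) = (m + 3)/(m + 2)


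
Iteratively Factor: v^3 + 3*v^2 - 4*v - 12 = (v + 3)*(v^2 - 4) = (v + 2)*(v + 3)*(v - 2)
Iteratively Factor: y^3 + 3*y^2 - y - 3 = (y + 3)*(y^2 - 1) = (y - 1)*(y + 3)*(y + 1)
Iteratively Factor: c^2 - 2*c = (c - 2)*(c)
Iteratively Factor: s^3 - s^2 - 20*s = (s + 4)*(s^2 - 5*s) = (s - 5)*(s + 4)*(s)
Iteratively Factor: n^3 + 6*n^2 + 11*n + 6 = (n + 2)*(n^2 + 4*n + 3) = (n + 1)*(n + 2)*(n + 3)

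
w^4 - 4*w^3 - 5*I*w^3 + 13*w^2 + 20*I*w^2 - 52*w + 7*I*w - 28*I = (w - 4)*(w - 7*I)*(w + I)^2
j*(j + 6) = j^2 + 6*j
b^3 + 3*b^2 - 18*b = b*(b - 3)*(b + 6)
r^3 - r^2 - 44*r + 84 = (r - 6)*(r - 2)*(r + 7)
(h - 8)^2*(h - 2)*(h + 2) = h^4 - 16*h^3 + 60*h^2 + 64*h - 256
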